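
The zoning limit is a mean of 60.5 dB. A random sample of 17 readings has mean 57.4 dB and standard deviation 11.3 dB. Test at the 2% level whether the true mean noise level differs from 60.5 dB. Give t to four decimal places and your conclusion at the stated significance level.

H0: μ = 60.5; H1: μ ≠ 60.5 (one-sample t-test, two-sided).
t = (x̄ − μ₀)/(s/√n) = (57.4 − 60.5)/(11.3/√17) = -1.1311
df = n − 1 = 16
Two-sided p-value ≈ 0.275
Since p ≈ 0.275 > α = 0.02, fail to reject H0; the data do not provide sufficient evidence against H0.

t = -1.1311; fail to reject H0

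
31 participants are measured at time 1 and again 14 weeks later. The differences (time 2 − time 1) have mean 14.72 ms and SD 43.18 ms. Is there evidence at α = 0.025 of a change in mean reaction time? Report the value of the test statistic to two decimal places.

H0: μ_d = 0; H1: μ_d ≠ 0 (paired t-test on the differences, two-sided).
t = d̄/(s_d/√n) = 14.72/(43.18/√31) = 1.90
df = n − 1 = 30
Two-sided p-value ≈ 0.067
Since p ≈ 0.067 > α = 0.025, fail to reject H0; the data do not provide sufficient evidence against H0.

1.90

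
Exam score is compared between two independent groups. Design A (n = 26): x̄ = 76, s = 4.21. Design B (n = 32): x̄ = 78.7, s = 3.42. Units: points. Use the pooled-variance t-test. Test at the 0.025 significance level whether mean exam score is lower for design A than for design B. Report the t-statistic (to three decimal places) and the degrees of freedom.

t = -2.696, df = 56

Let group 1 = design A, group 2 = design B. H0: μ_1 = μ_2; H1: μ_1 < μ_2 (two-sample pooled-variance t-test, left-tailed).
s_p² = [(26−1)·4.21² + (32−1)·3.42²]/(26+32−2) = 14.3873
t = (76 − 78.7)/√[14.3873·(1/26 + 1/32)] = -2.696
df = n₁ + n₂ − 2 = 56
p-value = P(T ≤ -2.696) ≈ 0.0046
Since p ≈ 0.0046 < α = 0.025, reject H0; the data support H1.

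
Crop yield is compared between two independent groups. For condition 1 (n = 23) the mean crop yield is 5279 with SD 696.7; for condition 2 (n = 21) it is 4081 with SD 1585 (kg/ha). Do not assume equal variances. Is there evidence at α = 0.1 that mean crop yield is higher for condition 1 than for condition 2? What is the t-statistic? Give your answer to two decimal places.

3.19

Let group 1 = condition 1, group 2 = condition 2. H0: μ_1 = μ_2; H1: μ_1 > μ_2 (Welch's two-sample t-test, right-tailed).
t = (x̄_1 − x̄_2)/√(s_1²/n_1 + s_2²/n_2) = (5279 − 4081)/√(696.7²/23 + 1585²/21) = 3.19
Welch–Satterthwaite df ≈ 26.92
p-value = P(T ≥ 3.19) ≈ 0.002
Since p ≈ 0.002 < α = 0.1, reject H0; the evidence is statistically significant.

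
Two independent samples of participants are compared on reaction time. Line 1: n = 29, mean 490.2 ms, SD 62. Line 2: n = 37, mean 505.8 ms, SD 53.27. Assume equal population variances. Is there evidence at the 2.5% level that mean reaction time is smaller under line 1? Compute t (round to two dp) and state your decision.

t = -1.10; fail to reject H0

Let group 1 = line 1, group 2 = line 2. H0: μ_1 = μ_2; H1: μ_1 < μ_2 (two-sample pooled-variance t-test, left-tailed).
s_p² = [(29−1)·62² + (37−1)·53.27²]/(29+37−2) = 3277.95
t = (490.2 − 505.8)/√[3277.95·(1/29 + 1/37)] = -1.10
df = n₁ + n₂ − 2 = 64
p-value = P(T ≤ -1.10) ≈ 0.1380
Since p ≈ 0.1380 > α = 0.025, fail to reject H0; the data do not provide sufficient evidence against H0.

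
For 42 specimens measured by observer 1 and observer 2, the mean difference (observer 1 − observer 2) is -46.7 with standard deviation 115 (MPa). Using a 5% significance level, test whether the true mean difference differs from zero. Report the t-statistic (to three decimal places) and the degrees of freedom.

t = -2.632, df = 41

H0: μ_d = 0; H1: μ_d ≠ 0 (paired t-test on the differences, two-sided).
t = d̄/(s_d/√n) = -46.7/(115/√42) = -2.632
df = n − 1 = 41
Two-sided p-value ≈ 0.0119
Since p ≈ 0.0119 < α = 0.05, reject H0; the evidence is statistically significant.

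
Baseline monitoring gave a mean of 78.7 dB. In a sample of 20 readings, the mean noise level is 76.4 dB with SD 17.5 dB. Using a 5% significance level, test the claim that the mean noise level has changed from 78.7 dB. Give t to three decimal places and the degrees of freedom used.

t = -0.588, df = 19

H0: μ = 78.7; H1: μ ≠ 78.7 (one-sample t-test, two-sided).
t = (x̄ − μ₀)/(s/√n) = (76.4 − 78.7)/(17.5/√20) = -0.588
df = n − 1 = 19
Two-sided p-value ≈ 0.5636
Since p ≈ 0.5636 > α = 0.05, fail to reject H0; the evidence is not statistically significant.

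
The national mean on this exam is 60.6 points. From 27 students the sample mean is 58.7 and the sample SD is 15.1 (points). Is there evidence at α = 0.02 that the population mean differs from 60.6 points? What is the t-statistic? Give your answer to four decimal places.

-0.6538

H0: μ = 60.6; H1: μ ≠ 60.6 (one-sample t-test, two-sided).
t = (x̄ − μ₀)/(s/√n) = (58.7 − 60.6)/(15.1/√27) = -0.6538
df = n − 1 = 26
Two-sided p-value ≈ 0.519
Since p ≈ 0.519 > α = 0.02, fail to reject H0; the evidence is not statistically significant.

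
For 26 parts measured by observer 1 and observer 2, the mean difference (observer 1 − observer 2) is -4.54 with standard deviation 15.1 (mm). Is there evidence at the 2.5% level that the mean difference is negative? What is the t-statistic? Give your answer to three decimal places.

H0: μ_d = 0; H1: μ_d < 0 (paired t-test on the differences, left-tailed).
t = d̄/(s_d/√n) = -4.54/(15.1/√26) = -1.533
df = n − 1 = 25
p-value = P(T ≤ -1.533) ≈ 0.069
Since p ≈ 0.069 > α = 0.025, fail to reject H0; the evidence is not statistically significant.

-1.533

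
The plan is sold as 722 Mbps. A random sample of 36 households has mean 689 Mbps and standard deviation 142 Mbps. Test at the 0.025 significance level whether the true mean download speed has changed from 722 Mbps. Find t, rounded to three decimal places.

H0: μ = 722; H1: μ ≠ 722 (one-sample t-test, two-sided).
t = (x̄ − μ₀)/(s/√n) = (689 − 722)/(142/√36) = -1.394
df = n − 1 = 35
Two-sided p-value ≈ 0.1720
Since p ≈ 0.1720 > α = 0.025, fail to reject H0; the data do not provide sufficient evidence against H0.

-1.394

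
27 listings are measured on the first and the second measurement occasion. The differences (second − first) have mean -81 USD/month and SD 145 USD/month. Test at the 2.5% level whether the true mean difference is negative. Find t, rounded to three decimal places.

-2.903

H0: μ_d = 0; H1: μ_d < 0 (paired t-test on the differences, left-tailed).
t = d̄/(s_d/√n) = -81/(145/√27) = -2.903
df = n − 1 = 26
p-value = P(T ≤ -2.903) ≈ 0.004
Since p ≈ 0.004 < α = 0.025, reject H0; the evidence is statistically significant.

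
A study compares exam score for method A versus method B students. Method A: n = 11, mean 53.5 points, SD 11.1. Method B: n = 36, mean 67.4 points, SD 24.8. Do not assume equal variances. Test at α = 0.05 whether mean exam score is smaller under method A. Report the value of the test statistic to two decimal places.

-2.61

Let group 1 = method A, group 2 = method B. H0: μ_1 = μ_2; H1: μ_1 < μ_2 (Welch's two-sample t-test, left-tailed).
t = (x̄_1 − x̄_2)/√(s_1²/n_1 + s_2²/n_2) = (53.5 − 67.4)/√(11.1²/11 + 24.8²/36) = -2.61
Welch–Satterthwaite df ≈ 38.31
p-value = P(T ≤ -2.61) ≈ 0.0064
Since p ≈ 0.0064 < α = 0.05, reject H0; the evidence is statistically significant.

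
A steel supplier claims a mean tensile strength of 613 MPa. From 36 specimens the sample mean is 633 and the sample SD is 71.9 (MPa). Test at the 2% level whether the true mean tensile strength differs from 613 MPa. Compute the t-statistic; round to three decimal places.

1.669

H0: μ = 613; H1: μ ≠ 613 (one-sample t-test, two-sided).
t = (x̄ − μ₀)/(s/√n) = (633 − 613)/(71.9/√36) = 1.669
df = n − 1 = 35
Two-sided p-value ≈ 0.104
Since p ≈ 0.104 > α = 0.02, fail to reject H0; the data do not provide sufficient evidence against H0.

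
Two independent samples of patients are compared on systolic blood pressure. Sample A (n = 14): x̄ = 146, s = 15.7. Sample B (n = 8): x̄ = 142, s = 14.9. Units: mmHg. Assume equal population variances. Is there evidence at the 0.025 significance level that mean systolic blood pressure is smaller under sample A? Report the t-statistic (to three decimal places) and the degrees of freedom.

Let group 1 = sample A, group 2 = sample B. H0: μ_1 = μ_2; H1: μ_1 < μ_2 (two-sample pooled-variance t-test, left-tailed).
s_p² = [(14−1)·15.7² + (8−1)·14.9²]/(14+8−2) = 237.922
t = (146 − 142)/√[237.922·(1/14 + 1/8)] = 0.585
df = n₁ + n₂ − 2 = 20
p-value = P(T ≤ 0.585) ≈ 0.7175
Since p ≈ 0.7175 > α = 0.025, fail to reject H0; the evidence is not statistically significant.

t = 0.585, df = 20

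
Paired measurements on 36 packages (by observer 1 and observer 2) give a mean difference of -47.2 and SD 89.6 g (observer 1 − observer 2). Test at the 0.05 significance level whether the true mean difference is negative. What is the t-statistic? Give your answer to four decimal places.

H0: μ_d = 0; H1: μ_d < 0 (paired t-test on the differences, left-tailed).
t = d̄/(s_d/√n) = -47.2/(89.6/√36) = -3.1607
df = n − 1 = 35
p-value = P(T ≤ -3.1607) ≈ 0.0016
Since p ≈ 0.0016 < α = 0.05, reject H0; the evidence is statistically significant.

-3.1607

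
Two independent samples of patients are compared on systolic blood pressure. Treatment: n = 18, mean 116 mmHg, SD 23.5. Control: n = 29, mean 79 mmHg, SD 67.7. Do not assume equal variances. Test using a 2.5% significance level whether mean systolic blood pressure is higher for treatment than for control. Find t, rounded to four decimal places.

2.6933

Let group 1 = treatment, group 2 = control. H0: μ_1 = μ_2; H1: μ_1 > μ_2 (Welch's two-sample t-test, right-tailed).
t = (x̄_1 − x̄_2)/√(s_1²/n_1 + s_2²/n_2) = (116 − 79)/√(23.5²/18 + 67.7²/29) = 2.6933
Welch–Satterthwaite df ≈ 37.59
p-value = P(T ≥ 2.6933) ≈ 0.0053
Since p ≈ 0.0053 < α = 0.025, reject H0; the evidence is statistically significant.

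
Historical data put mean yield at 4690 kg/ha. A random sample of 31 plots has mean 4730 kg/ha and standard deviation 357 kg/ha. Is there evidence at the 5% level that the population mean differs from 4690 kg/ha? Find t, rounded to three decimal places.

H0: μ = 4690; H1: μ ≠ 4690 (one-sample t-test, two-sided).
t = (x̄ − μ₀)/(s/√n) = (4730 − 4690)/(357/√31) = 0.624
df = n − 1 = 30
Two-sided p-value ≈ 0.537
Since p ≈ 0.537 > α = 0.05, fail to reject H0; the data do not provide sufficient evidence against H0.

0.624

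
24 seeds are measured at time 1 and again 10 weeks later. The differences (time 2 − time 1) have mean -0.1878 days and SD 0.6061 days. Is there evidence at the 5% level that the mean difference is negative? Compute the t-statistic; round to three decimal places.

H0: μ_d = 0; H1: μ_d < 0 (paired t-test on the differences, left-tailed).
t = d̄/(s_d/√n) = -0.1878/(0.6061/√24) = -1.518
df = n − 1 = 23
p-value = P(T ≤ -1.518) ≈ 0.0713
Since p ≈ 0.0713 > α = 0.05, fail to reject H0; the data do not provide sufficient evidence against H0.

-1.518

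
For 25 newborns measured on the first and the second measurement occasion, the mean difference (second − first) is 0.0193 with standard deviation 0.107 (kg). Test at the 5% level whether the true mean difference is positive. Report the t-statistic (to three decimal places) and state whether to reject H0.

t = 0.902; fail to reject H0

H0: μ_d = 0; H1: μ_d > 0 (paired t-test on the differences, right-tailed).
t = d̄/(s_d/√n) = 0.0193/(0.107/√25) = 0.902
df = n − 1 = 24
p-value = P(T ≥ 0.902) ≈ 0.188
Since p ≈ 0.188 > α = 0.05, fail to reject H0; the evidence is not statistically significant.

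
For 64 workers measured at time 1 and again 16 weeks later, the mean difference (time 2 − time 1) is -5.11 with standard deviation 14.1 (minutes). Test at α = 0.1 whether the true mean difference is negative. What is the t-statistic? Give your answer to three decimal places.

H0: μ_d = 0; H1: μ_d < 0 (paired t-test on the differences, left-tailed).
t = d̄/(s_d/√n) = -5.11/(14.1/√64) = -2.899
df = n − 1 = 63
p-value = P(T ≤ -2.899) ≈ 0.0026
Since p ≈ 0.0026 < α = 0.1, reject H0; the data support H1.

-2.899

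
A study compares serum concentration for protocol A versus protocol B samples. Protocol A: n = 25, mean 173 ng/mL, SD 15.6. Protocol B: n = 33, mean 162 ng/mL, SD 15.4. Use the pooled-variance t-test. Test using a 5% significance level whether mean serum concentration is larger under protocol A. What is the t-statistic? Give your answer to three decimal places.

Let group 1 = protocol A, group 2 = protocol B. H0: μ_1 = μ_2; H1: μ_1 > μ_2 (two-sample pooled-variance t-test, right-tailed).
s_p² = [(25−1)·15.6² + (33−1)·15.4²]/(25+33−2) = 239.817
t = (173 − 162)/√[239.817·(1/25 + 1/33)] = 2.679
df = n₁ + n₂ − 2 = 56
p-value = P(T ≥ 2.679) ≈ 0.005
Since p ≈ 0.005 < α = 0.05, reject H0; the evidence is statistically significant.

2.679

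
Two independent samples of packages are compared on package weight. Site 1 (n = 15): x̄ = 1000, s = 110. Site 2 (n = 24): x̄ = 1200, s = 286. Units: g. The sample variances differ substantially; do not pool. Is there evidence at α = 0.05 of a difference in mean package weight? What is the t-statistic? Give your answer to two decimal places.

-3.08

Let group 1 = site 1, group 2 = site 2. H0: μ_1 = μ_2; H1: μ_1 ≠ μ_2 (Welch's two-sample t-test, two-sided).
t = (x̄_1 − x̄_2)/√(s_1²/n_1 + s_2²/n_2) = (1000 − 1200)/√(110²/15 + 286²/24) = -3.08
Welch–Satterthwaite df ≈ 32.21
Two-sided p-value ≈ 0.004
Since p ≈ 0.004 < α = 0.05, reject H0; the evidence is statistically significant.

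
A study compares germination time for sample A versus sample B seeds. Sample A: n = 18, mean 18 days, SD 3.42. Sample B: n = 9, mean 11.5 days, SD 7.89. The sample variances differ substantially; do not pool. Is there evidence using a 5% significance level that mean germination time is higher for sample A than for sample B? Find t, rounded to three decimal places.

Let group 1 = sample A, group 2 = sample B. H0: μ_1 = μ_2; H1: μ_1 > μ_2 (Welch's two-sample t-test, right-tailed).
t = (x̄_1 − x̄_2)/√(s_1²/n_1 + s_2²/n_2) = (18 − 11.5)/√(3.42²/18 + 7.89²/9) = 2.363
Welch–Satterthwaite df ≈ 9.53
p-value = P(T ≥ 2.363) ≈ 0.0205
Since p ≈ 0.0205 < α = 0.05, reject H0; the evidence is statistically significant.

2.363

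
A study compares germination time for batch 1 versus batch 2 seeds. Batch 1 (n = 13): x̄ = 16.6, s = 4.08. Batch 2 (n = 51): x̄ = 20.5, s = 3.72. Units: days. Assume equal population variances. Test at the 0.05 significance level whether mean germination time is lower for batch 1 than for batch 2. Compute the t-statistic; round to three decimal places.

Let group 1 = batch 1, group 2 = batch 2. H0: μ_1 = μ_2; H1: μ_1 < μ_2 (two-sample pooled-variance t-test, left-tailed).
s_p² = [(13−1)·4.08² + (51−1)·3.72²]/(13+51−2) = 14.3819
t = (16.6 − 20.5)/√[14.3819·(1/13 + 1/51)] = -3.310
df = n₁ + n₂ − 2 = 62
p-value = P(T ≤ -3.310) ≈ 0.001
Since p ≈ 0.001 < α = 0.05, reject H0; the data support H1.

-3.310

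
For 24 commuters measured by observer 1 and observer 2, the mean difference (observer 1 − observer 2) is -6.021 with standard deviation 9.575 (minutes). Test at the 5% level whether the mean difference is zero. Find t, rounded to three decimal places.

H0: μ_d = 0; H1: μ_d ≠ 0 (paired t-test on the differences, two-sided).
t = d̄/(s_d/√n) = -6.021/(9.575/√24) = -3.081
df = n − 1 = 23
Two-sided p-value ≈ 0.0053
Since p ≈ 0.0053 < α = 0.05, reject H0; the data support H1.

-3.081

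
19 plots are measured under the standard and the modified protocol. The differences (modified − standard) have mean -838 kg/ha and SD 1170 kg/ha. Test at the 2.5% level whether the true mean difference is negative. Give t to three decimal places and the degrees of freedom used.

t = -3.122, df = 18

H0: μ_d = 0; H1: μ_d < 0 (paired t-test on the differences, left-tailed).
t = d̄/(s_d/√n) = -838/(1170/√19) = -3.122
df = n − 1 = 18
p-value = P(T ≤ -3.122) ≈ 0.0029
Since p ≈ 0.0029 < α = 0.025, reject H0; the data support H1.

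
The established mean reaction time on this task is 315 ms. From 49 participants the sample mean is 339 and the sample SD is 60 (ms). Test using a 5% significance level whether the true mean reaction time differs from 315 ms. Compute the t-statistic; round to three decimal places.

2.800

H0: μ = 315; H1: μ ≠ 315 (one-sample t-test, two-sided).
t = (x̄ − μ₀)/(s/√n) = (339 − 315)/(60/√49) = 2.800
df = n − 1 = 48
Two-sided p-value ≈ 0.007
Since p ≈ 0.007 < α = 0.05, reject H0; the evidence is statistically significant.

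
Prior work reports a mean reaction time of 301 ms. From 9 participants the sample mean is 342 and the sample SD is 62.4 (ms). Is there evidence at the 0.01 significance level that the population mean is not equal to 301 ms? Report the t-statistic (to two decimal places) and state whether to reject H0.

H0: μ = 301; H1: μ ≠ 301 (one-sample t-test, two-sided).
t = (x̄ − μ₀)/(s/√n) = (342 − 301)/(62.4/√9) = 1.97
df = n − 1 = 8
Two-sided p-value ≈ 0.084
Since p ≈ 0.084 > α = 0.01, fail to reject H0; the evidence is not statistically significant.

t = 1.97; fail to reject H0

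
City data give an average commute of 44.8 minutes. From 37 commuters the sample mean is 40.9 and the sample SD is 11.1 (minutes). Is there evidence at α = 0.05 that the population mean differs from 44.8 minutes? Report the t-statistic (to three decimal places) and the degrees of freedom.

t = -2.137, df = 36

H0: μ = 44.8; H1: μ ≠ 44.8 (one-sample t-test, two-sided).
t = (x̄ − μ₀)/(s/√n) = (40.9 − 44.8)/(11.1/√37) = -2.137
df = n − 1 = 36
Two-sided p-value ≈ 0.0394
Since p ≈ 0.0394 < α = 0.05, reject H0; the data support H1.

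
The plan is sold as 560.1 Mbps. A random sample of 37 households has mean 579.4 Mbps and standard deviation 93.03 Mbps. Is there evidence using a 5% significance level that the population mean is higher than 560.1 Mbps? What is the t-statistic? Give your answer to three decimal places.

H0: μ = 560.1; H1: μ > 560.1 (one-sample t-test, right-tailed).
t = (x̄ − μ₀)/(s/√n) = (579.4 − 560.1)/(93.03/√37) = 1.262
df = n − 1 = 36
p-value = P(T ≥ 1.262) ≈ 0.108
Since p ≈ 0.108 > α = 0.05, fail to reject H0; the data do not provide sufficient evidence against H0.

1.262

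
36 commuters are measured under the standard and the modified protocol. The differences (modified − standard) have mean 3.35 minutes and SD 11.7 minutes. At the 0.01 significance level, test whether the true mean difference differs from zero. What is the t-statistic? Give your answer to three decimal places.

1.718

H0: μ_d = 0; H1: μ_d ≠ 0 (paired t-test on the differences, two-sided).
t = d̄/(s_d/√n) = 3.35/(11.7/√36) = 1.718
df = n − 1 = 35
Two-sided p-value ≈ 0.0946
Since p ≈ 0.0946 > α = 0.01, fail to reject H0; the evidence is not statistically significant.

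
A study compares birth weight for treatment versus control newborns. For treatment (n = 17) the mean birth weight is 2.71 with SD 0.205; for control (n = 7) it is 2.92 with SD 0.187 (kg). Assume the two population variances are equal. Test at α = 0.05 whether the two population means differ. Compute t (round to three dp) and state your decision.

Let group 1 = treatment, group 2 = control. H0: μ_1 = μ_2; H1: μ_1 ≠ μ_2 (two-sample pooled-variance t-test, two-sided).
s_p² = [(17−1)·0.205² + (7−1)·0.187²]/(17+7−2) = 0.0401006
t = (2.71 − 2.92)/√[0.0401006·(1/17 + 1/7)] = -2.335
df = n₁ + n₂ − 2 = 22
Two-sided p-value ≈ 0.0291
Since p ≈ 0.0291 < α = 0.05, reject H0; the evidence is statistically significant.

t = -2.335; reject H0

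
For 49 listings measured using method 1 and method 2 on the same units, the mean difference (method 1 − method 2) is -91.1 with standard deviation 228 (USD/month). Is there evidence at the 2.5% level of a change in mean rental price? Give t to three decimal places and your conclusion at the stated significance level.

H0: μ_d = 0; H1: μ_d ≠ 0 (paired t-test on the differences, two-sided).
t = d̄/(s_d/√n) = -91.1/(228/√49) = -2.797
df = n − 1 = 48
Two-sided p-value ≈ 0.0074
Since p ≈ 0.0074 < α = 0.025, reject H0; the evidence is statistically significant.

t = -2.797; reject H0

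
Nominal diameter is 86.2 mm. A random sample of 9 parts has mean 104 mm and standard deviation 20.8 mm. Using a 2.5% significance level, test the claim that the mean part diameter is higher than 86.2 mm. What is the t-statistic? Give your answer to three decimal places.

H0: μ = 86.2; H1: μ > 86.2 (one-sample t-test, right-tailed).
t = (x̄ − μ₀)/(s/√n) = (104 − 86.2)/(20.8/√9) = 2.567
df = n − 1 = 8
p-value = P(T ≥ 2.567) ≈ 0.017
Since p ≈ 0.017 < α = 0.025, reject H0; the evidence is statistically significant.

2.567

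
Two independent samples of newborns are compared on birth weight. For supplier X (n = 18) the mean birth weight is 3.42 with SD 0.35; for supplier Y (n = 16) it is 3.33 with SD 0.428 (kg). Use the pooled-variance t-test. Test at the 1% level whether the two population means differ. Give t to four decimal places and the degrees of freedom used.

Let group 1 = supplier X, group 2 = supplier Y. H0: μ_1 = μ_2; H1: μ_1 ≠ μ_2 (two-sample pooled-variance t-test, two-sided).
s_p² = [(18−1)·0.35² + (16−1)·0.428²]/(18+16−2) = 0.150946
t = (3.42 − 3.33)/√[0.150946·(1/18 + 1/16)] = 0.6742
df = n₁ + n₂ − 2 = 32
Two-sided p-value ≈ 0.505
Since p ≈ 0.505 > α = 0.01, fail to reject H0; the evidence is not statistically significant.

t = 0.6742, df = 32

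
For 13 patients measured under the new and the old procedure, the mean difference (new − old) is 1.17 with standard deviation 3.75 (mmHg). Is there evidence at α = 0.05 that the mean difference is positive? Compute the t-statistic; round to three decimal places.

1.125

H0: μ_d = 0; H1: μ_d > 0 (paired t-test on the differences, right-tailed).
t = d̄/(s_d/√n) = 1.17/(3.75/√13) = 1.125
df = n − 1 = 12
p-value = P(T ≥ 1.125) ≈ 0.1413
Since p ≈ 0.1413 > α = 0.05, fail to reject H0; the data do not provide sufficient evidence against H0.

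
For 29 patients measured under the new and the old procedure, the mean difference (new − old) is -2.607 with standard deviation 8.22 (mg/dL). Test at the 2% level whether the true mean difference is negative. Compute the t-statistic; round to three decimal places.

-1.708

H0: μ_d = 0; H1: μ_d < 0 (paired t-test on the differences, left-tailed).
t = d̄/(s_d/√n) = -2.607/(8.22/√29) = -1.708
df = n − 1 = 28
p-value = P(T ≤ -1.708) ≈ 0.0494
Since p ≈ 0.0494 > α = 0.02, fail to reject H0; the data do not provide sufficient evidence against H0.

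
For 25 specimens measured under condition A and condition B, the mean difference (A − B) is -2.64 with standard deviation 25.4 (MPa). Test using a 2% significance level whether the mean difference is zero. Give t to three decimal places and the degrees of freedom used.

t = -0.520, df = 24

H0: μ_d = 0; H1: μ_d ≠ 0 (paired t-test on the differences, two-sided).
t = d̄/(s_d/√n) = -2.64/(25.4/√25) = -0.520
df = n − 1 = 24
Two-sided p-value ≈ 0.608
Since p ≈ 0.608 > α = 0.02, fail to reject H0; the data do not provide sufficient evidence against H0.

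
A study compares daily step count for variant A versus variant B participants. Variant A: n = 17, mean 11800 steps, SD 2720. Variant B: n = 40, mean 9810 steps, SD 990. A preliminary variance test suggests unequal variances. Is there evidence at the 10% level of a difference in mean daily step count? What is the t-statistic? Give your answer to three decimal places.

Let group 1 = variant A, group 2 = variant B. H0: μ_1 = μ_2; H1: μ_1 ≠ μ_2 (Welch's two-sample t-test, two-sided).
t = (x̄_1 − x̄_2)/√(s_1²/n_1 + s_2²/n_2) = (11800 − 9810)/√(2720²/17 + 990²/40) = 2.935
Welch–Satterthwaite df ≈ 17.83
Two-sided p-value ≈ 0.009
Since p ≈ 0.009 < α = 0.1, reject H0; the evidence is statistically significant.

2.935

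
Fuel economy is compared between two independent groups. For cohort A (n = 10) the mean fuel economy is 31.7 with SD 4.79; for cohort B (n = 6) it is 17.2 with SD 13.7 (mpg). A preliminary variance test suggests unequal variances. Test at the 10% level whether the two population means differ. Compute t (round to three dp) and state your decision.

t = 2.502; reject H0

Let group 1 = cohort A, group 2 = cohort B. H0: μ_1 = μ_2; H1: μ_1 ≠ μ_2 (Welch's two-sample t-test, two-sided).
t = (x̄_1 − x̄_2)/√(s_1²/n_1 + s_2²/n_2) = (31.7 − 17.2)/√(4.79²/10 + 13.7²/6) = 2.502
Welch–Satterthwaite df ≈ 5.74
Two-sided p-value ≈ 0.0481
Since p ≈ 0.0481 < α = 0.1, reject H0; the data support H1.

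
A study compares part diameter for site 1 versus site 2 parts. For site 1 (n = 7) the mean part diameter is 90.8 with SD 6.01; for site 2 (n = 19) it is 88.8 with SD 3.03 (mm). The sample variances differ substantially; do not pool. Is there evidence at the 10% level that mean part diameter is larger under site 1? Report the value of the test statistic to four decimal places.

Let group 1 = site 1, group 2 = site 2. H0: μ_1 = μ_2; H1: μ_1 > μ_2 (Welch's two-sample t-test, right-tailed).
t = (x̄_1 − x̄_2)/√(s_1²/n_1 + s_2²/n_2) = (90.8 − 88.8)/√(6.01²/7 + 3.03²/19) = 0.8419
Welch–Satterthwaite df ≈ 7.16
p-value = P(T ≥ 0.8419) ≈ 0.2135
Since p ≈ 0.2135 > α = 0.1, fail to reject H0; the evidence is not statistically significant.

0.8419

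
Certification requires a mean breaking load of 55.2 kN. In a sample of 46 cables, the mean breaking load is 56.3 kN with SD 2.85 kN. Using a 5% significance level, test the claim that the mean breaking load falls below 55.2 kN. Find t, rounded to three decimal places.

2.618

H0: μ = 55.2; H1: μ < 55.2 (one-sample t-test, left-tailed).
t = (x̄ − μ₀)/(s/√n) = (56.3 − 55.2)/(2.85/√46) = 2.618
df = n − 1 = 45
p-value = P(T ≤ 2.618) ≈ 0.9940
Since p ≈ 0.9940 > α = 0.05, fail to reject H0; the data do not provide sufficient evidence against H0.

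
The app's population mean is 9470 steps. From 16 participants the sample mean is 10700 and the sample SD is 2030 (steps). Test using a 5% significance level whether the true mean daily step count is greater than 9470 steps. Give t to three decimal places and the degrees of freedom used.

H0: μ = 9470; H1: μ > 9470 (one-sample t-test, right-tailed).
t = (x̄ − μ₀)/(s/√n) = (10700 − 9470)/(2030/√16) = 2.424
df = n − 1 = 15
p-value = P(T ≥ 2.424) ≈ 0.0142
Since p ≈ 0.0142 < α = 0.05, reject H0; the data support H1.

t = 2.424, df = 15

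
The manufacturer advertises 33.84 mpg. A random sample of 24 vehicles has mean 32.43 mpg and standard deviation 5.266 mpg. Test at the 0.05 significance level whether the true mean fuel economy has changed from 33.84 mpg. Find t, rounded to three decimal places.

-1.312

H0: μ = 33.84; H1: μ ≠ 33.84 (one-sample t-test, two-sided).
t = (x̄ − μ₀)/(s/√n) = (32.43 − 33.84)/(5.266/√24) = -1.312
df = n − 1 = 23
Two-sided p-value ≈ 0.2026
Since p ≈ 0.2026 > α = 0.05, fail to reject H0; the data do not provide sufficient evidence against H0.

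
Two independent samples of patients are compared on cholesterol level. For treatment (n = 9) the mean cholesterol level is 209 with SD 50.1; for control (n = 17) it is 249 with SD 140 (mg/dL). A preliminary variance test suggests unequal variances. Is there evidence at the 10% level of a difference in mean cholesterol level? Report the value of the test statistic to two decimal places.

-1.06

Let group 1 = treatment, group 2 = control. H0: μ_1 = μ_2; H1: μ_1 ≠ μ_2 (Welch's two-sample t-test, two-sided).
t = (x̄_1 − x̄_2)/√(s_1²/n_1 + s_2²/n_2) = (209 − 249)/√(50.1²/9 + 140²/17) = -1.06
Welch–Satterthwaite df ≈ 22.09
Two-sided p-value ≈ 0.3019
Since p ≈ 0.3019 > α = 0.1, fail to reject H0; the data do not provide sufficient evidence against H0.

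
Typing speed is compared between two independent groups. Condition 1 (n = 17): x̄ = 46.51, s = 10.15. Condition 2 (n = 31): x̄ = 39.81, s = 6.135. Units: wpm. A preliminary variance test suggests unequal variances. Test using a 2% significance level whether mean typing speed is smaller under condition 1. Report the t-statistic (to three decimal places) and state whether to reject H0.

t = 2.484; fail to reject H0

Let group 1 = condition 1, group 2 = condition 2. H0: μ_1 = μ_2; H1: μ_1 < μ_2 (Welch's two-sample t-test, left-tailed).
t = (x̄_1 − x̄_2)/√(s_1²/n_1 + s_2²/n_2) = (46.51 − 39.81)/√(10.15²/17 + 6.135²/31) = 2.484
Welch–Satterthwaite df ≈ 22.57
p-value = P(T ≤ 2.484) ≈ 0.9896
Since p ≈ 0.9896 > α = 0.02, fail to reject H0; the evidence is not statistically significant.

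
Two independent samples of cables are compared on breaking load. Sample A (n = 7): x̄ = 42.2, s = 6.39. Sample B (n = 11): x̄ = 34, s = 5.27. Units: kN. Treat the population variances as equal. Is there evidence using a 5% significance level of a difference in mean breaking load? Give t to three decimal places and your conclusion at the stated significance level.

t = 2.967; reject H0

Let group 1 = sample A, group 2 = sample B. H0: μ_1 = μ_2; H1: μ_1 ≠ μ_2 (two-sample pooled-variance t-test, two-sided).
s_p² = [(7−1)·6.39² + (11−1)·5.27²]/(7+11−2) = 32.6701
t = (42.2 − 34)/√[32.6701·(1/7 + 1/11)] = 2.967
df = n₁ + n₂ − 2 = 16
Two-sided p-value ≈ 0.009
Since p ≈ 0.009 < α = 0.05, reject H0; the evidence is statistically significant.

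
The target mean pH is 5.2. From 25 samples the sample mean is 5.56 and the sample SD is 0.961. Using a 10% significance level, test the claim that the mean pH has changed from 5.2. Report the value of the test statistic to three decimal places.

1.873

H0: μ = 5.2; H1: μ ≠ 5.2 (one-sample t-test, two-sided).
t = (x̄ − μ₀)/(s/√n) = (5.56 − 5.2)/(0.961/√25) = 1.873
df = n − 1 = 24
Two-sided p-value ≈ 0.0733
Since p ≈ 0.0733 < α = 0.1, reject H0; the evidence is statistically significant.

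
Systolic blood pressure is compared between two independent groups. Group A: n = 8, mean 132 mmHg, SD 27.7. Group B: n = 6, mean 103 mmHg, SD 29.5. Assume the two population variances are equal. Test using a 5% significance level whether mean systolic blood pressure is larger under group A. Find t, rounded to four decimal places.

Let group 1 = group A, group 2 = group B. H0: μ_1 = μ_2; H1: μ_1 > μ_2 (two-sample pooled-variance t-test, right-tailed).
s_p² = [(8−1)·27.7² + (6−1)·29.5²]/(8+6−2) = 810.19
t = (132 − 103)/√[810.19·(1/8 + 1/6)] = 1.8865
df = n₁ + n₂ − 2 = 12
p-value = P(T ≥ 1.8865) ≈ 0.042
Since p ≈ 0.042 < α = 0.05, reject H0; the evidence is statistically significant.

1.8865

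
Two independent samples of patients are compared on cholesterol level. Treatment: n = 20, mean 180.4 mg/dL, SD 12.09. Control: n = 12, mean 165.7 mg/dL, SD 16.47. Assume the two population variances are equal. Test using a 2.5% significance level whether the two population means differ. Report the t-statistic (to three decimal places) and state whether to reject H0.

Let group 1 = treatment, group 2 = control. H0: μ_1 = μ_2; H1: μ_1 ≠ μ_2 (two-sample pooled-variance t-test, two-sided).
s_p² = [(20−1)·12.09² + (12−1)·16.47²]/(20+12−2) = 192.035
t = (180.4 − 165.7)/√[192.035·(1/20 + 1/12)] = 2.905
df = n₁ + n₂ − 2 = 30
Two-sided p-value ≈ 0.0068
Since p ≈ 0.0068 < α = 0.025, reject H0; the data support H1.

t = 2.905; reject H0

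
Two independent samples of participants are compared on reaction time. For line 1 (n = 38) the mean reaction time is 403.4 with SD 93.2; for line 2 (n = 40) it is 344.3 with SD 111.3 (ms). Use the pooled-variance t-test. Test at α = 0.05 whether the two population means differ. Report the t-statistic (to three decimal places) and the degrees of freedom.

t = 2.536, df = 76

Let group 1 = line 1, group 2 = line 2. H0: μ_1 = μ_2; H1: μ_1 ≠ μ_2 (two-sample pooled-variance t-test, two-sided).
s_p² = [(38−1)·93.2² + (40−1)·111.3²]/(38+40−2) = 10585.7
t = (403.4 − 344.3)/√[10585.7·(1/38 + 1/40)] = 2.536
df = n₁ + n₂ − 2 = 76
Two-sided p-value ≈ 0.013
Since p ≈ 0.013 < α = 0.05, reject H0; the data support H1.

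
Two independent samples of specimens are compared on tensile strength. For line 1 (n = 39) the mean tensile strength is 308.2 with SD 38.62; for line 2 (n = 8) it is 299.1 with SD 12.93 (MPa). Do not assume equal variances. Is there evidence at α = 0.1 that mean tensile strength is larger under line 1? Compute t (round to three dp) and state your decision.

t = 1.183; fail to reject H0

Let group 1 = line 1, group 2 = line 2. H0: μ_1 = μ_2; H1: μ_1 > μ_2 (Welch's two-sample t-test, right-tailed).
t = (x̄_1 − x̄_2)/√(s_1²/n_1 + s_2²/n_2) = (308.2 − 299.1)/√(38.62²/39 + 12.93²/8) = 1.183
Welch–Satterthwaite df ≈ 34.67
p-value = P(T ≥ 1.183) ≈ 0.1224
Since p ≈ 0.1224 > α = 0.1, fail to reject H0; the data do not provide sufficient evidence against H0.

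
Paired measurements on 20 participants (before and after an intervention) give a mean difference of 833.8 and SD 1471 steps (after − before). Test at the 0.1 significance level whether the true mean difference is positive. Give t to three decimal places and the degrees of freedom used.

H0: μ_d = 0; H1: μ_d > 0 (paired t-test on the differences, right-tailed).
t = d̄/(s_d/√n) = 833.8/(1471/√20) = 2.535
df = n − 1 = 19
p-value = P(T ≥ 2.535) ≈ 0.0101
Since p ≈ 0.0101 < α = 0.1, reject H0; the data support H1.

t = 2.535, df = 19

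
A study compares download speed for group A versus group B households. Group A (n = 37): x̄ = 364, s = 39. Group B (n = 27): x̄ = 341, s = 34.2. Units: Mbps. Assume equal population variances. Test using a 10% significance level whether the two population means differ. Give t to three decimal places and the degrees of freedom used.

t = 2.452, df = 62

Let group 1 = group A, group 2 = group B. H0: μ_1 = μ_2; H1: μ_1 ≠ μ_2 (two-sample pooled-variance t-test, two-sided).
s_p² = [(37−1)·39² + (27−1)·34.2²]/(37+27−2) = 1373.66
t = (364 − 341)/√[1373.66·(1/37 + 1/27)] = 2.452
df = n₁ + n₂ − 2 = 62
Two-sided p-value ≈ 0.017
Since p ≈ 0.017 < α = 0.1, reject H0; the evidence is statistically significant.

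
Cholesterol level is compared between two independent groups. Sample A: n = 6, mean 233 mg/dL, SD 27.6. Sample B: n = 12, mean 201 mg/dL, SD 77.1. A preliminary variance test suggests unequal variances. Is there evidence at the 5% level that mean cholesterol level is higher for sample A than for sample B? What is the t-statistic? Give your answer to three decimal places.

1.283

Let group 1 = sample A, group 2 = sample B. H0: μ_1 = μ_2; H1: μ_1 > μ_2 (Welch's two-sample t-test, right-tailed).
t = (x̄_1 − x̄_2)/√(s_1²/n_1 + s_2²/n_2) = (233 − 201)/√(27.6²/6 + 77.1²/12) = 1.283
Welch–Satterthwaite df ≈ 15.17
p-value = P(T ≥ 1.283) ≈ 0.1094
Since p ≈ 0.1094 > α = 0.05, fail to reject H0; the data do not provide sufficient evidence against H0.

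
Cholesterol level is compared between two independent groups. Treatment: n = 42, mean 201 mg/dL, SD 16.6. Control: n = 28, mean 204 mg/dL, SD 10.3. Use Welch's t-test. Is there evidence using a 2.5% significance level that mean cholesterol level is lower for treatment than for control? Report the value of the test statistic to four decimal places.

-0.9325

Let group 1 = treatment, group 2 = control. H0: μ_1 = μ_2; H1: μ_1 < μ_2 (Welch's two-sample t-test, left-tailed).
t = (x̄_1 − x̄_2)/√(s_1²/n_1 + s_2²/n_2) = (201 − 204)/√(16.6²/42 + 10.3²/28) = -0.9325
Welch–Satterthwaite df ≈ 67.73
p-value = P(T ≤ -0.9325) ≈ 0.177
Since p ≈ 0.177 > α = 0.025, fail to reject H0; the evidence is not statistically significant.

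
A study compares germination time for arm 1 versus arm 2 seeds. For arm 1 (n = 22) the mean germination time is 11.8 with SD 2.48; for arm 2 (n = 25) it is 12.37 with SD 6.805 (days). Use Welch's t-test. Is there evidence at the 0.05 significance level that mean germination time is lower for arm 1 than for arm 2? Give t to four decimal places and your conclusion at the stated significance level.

t = -0.3904; fail to reject H0

Let group 1 = arm 1, group 2 = arm 2. H0: μ_1 = μ_2; H1: μ_1 < μ_2 (Welch's two-sample t-test, left-tailed).
t = (x̄_1 − x̄_2)/√(s_1²/n_1 + s_2²/n_2) = (11.8 − 12.37)/√(2.48²/22 + 6.805²/25) = -0.3904
Welch–Satterthwaite df ≈ 30.98
p-value = P(T ≤ -0.3904) ≈ 0.3495
Since p ≈ 0.3495 > α = 0.05, fail to reject H0; the evidence is not statistically significant.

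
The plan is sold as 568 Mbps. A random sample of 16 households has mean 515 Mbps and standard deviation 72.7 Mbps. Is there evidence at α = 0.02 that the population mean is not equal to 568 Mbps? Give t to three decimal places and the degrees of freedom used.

t = -2.916, df = 15

H0: μ = 568; H1: μ ≠ 568 (one-sample t-test, two-sided).
t = (x̄ − μ₀)/(s/√n) = (515 − 568)/(72.7/√16) = -2.916
df = n − 1 = 15
Two-sided p-value ≈ 0.0106
Since p ≈ 0.0106 < α = 0.02, reject H0; the evidence is statistically significant.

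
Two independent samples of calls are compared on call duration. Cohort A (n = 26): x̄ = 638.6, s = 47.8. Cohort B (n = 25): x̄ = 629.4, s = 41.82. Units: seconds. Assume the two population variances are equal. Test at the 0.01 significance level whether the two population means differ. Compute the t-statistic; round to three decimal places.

Let group 1 = cohort A, group 2 = cohort B. H0: μ_1 = μ_2; H1: μ_1 ≠ μ_2 (two-sample pooled-variance t-test, two-sided).
s_p² = [(26−1)·47.8² + (25−1)·41.82²]/(26+25−2) = 2022.34
t = (638.6 − 629.4)/√[2022.34·(1/26 + 1/25)] = 0.730
df = n₁ + n₂ − 2 = 49
Two-sided p-value ≈ 0.469
Since p ≈ 0.469 > α = 0.01, fail to reject H0; the data do not provide sufficient evidence against H0.

0.730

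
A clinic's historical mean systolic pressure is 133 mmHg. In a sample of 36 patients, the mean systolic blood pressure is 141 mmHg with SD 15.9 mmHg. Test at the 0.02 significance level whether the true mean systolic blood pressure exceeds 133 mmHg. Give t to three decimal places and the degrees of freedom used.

t = 3.019, df = 35

H0: μ = 133; H1: μ > 133 (one-sample t-test, right-tailed).
t = (x̄ − μ₀)/(s/√n) = (141 − 133)/(15.9/√36) = 3.019
df = n − 1 = 35
p-value = P(T ≥ 3.019) ≈ 0.0024
Since p ≈ 0.0024 < α = 0.02, reject H0; the evidence is statistically significant.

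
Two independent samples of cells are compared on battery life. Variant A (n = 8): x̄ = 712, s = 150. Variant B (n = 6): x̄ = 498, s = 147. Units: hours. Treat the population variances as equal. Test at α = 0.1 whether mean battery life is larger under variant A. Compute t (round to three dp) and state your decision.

t = 2.664; reject H0

Let group 1 = variant A, group 2 = variant B. H0: μ_1 = μ_2; H1: μ_1 > μ_2 (two-sample pooled-variance t-test, right-tailed).
s_p² = [(8−1)·150² + (6−1)·147²]/(8+6−2) = 22128.8
t = (712 − 498)/√[22128.8·(1/8 + 1/6)] = 2.664
df = n₁ + n₂ − 2 = 12
p-value = P(T ≥ 2.664) ≈ 0.010
Since p ≈ 0.010 < α = 0.1, reject H0; the evidence is statistically significant.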